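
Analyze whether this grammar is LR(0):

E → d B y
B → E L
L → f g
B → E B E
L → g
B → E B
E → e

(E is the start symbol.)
A grammar is LR(0) if no state in the canonical LR(0) collection has:
  - both a shift item (dot before a terminal) and a complete item (shift-reduce conflict), or
  - two or more complete items (reduce-reduce conflict; the accept item [E' → E .] counts as a complete item here).

Augment with E' → E and build the canonical LR(0) collection (I0 = CLOSURE({[E' → . E]}), then GOTO on every symbol after a dot until no new states appear). It has 13 states:
  I0: { [E → . d B y], [E → . e], [E' → . E] }  — shift
  I1: { [E' → E .] }  — accept
  I2: { [B → . E B E], [B → . E B], [B → . E L], [E → . d B y], [E → . e], [E → d . B y] }  — shift
  I3: { [E → e .] }  — reduce
  I4: { [E → d B . y] }  — shift
  I5: { [B → . E B E], [B → . E B], [B → . E L], [B → E . B E], [B → E . B], [B → E . L], [E → . d B y], [E → . e], [L → . f g], [L → . g] }  — shift
  I6: { [B → E B . E], [B → E B .], [E → . d B y], [E → . e] }  — shift, reduce
  I7: { [B → E L .] }  — reduce
  I8: { [L → f . g] }  — shift
  I9: { [L → g .] }  — reduce
  I10: { [L → f g .] }  — reduce
  I11: { [B → E B E .] }  — reduce
  I12: { [E → d B y .] }  — reduce

Conflict in state I6:
  Shift-reduce conflict between [B → E B .] and [E → . d B y]
So the grammar is NOT LR(0).

Answer: No. Shift-reduce conflict between [B → E B .] and [E → . d B y]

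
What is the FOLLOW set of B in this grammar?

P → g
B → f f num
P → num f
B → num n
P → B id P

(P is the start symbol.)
In P → B id P: B is followed by id P, add FIRST(id P) \ {ε} = { 'id' }

Taking the union: FOLLOW(B) = { 'id' }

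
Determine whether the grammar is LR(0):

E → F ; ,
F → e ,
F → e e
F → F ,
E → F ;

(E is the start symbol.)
A grammar is LR(0) if no state in the canonical LR(0) collection has:
  - both a shift item (dot before a terminal) and a complete item (shift-reduce conflict), or
  - two or more complete items (reduce-reduce conflict; the accept item [E' → E .] counts as a complete item here).

Augment with E' → E and build the canonical LR(0) collection (I0 = CLOSURE({[E' → . E]}), then GOTO on every symbol after a dot until no new states appear). It has 9 states:
  I0: { [E → . F ; ,], [E → . F ;], [E' → . E], [F → . F ,], [F → . e ,], [F → . e e] }  — shift
  I1: { [E' → E .] }  — accept
  I2: { [E → F . ; ,], [E → F . ;], [F → F . ,] }  — shift
  I3: { [F → e . ,], [F → e . e] }  — shift
  I4: { [F → e , .] }  — reduce
  I5: { [F → e e .] }  — reduce
  I6: { [F → F , .] }  — reduce
  I7: { [E → F ; . ,], [E → F ; .] }  — shift, reduce
  I8: { [E → F ; , .] }  — reduce

Conflict in state I7:
  Shift-reduce conflict between [E → F ; .] and [E → F ; . ,]
So the grammar is NOT LR(0).

Answer: No. Shift-reduce conflict between [E → F ; .] and [E → F ; . ,]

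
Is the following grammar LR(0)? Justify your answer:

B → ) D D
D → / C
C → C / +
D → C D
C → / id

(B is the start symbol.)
A grammar is LR(0) if no state in the canonical LR(0) collection has:
  - both a shift item (dot before a terminal) and a complete item (shift-reduce conflict), or
  - two or more complete items (reduce-reduce conflict; the accept item [B' → B .] counts as a complete item here).

Augment with B' → B and build the canonical LR(0) collection (I0 = CLOSURE({[B' → . B]}), then GOTO on every symbol after a dot until no new states appear). It has 14 states:
  I0: { [B → . ) D D], [B' → . B] }  — shift
  I1: { [B → ) . D D], [C → . / id], [C → . C / +], [D → . / C], [D → . C D] }  — shift
  I2: { [B' → B .] }  — accept
  I3: { [C → . / id], [C → . C / +], [C → / . id], [D → / . C] }  — shift
  I4: { [C → . / id], [C → . C / +], [C → C . / +], [D → . / C], [D → . C D], [D → C . D] }  — shift
  I5: { [B → ) D . D], [C → . / id], [C → . C / +], [D → . / C], [D → . C D] }  — shift
  I6: { [B → ) D D .] }  — reduce
  I7: { [C → . / id], [C → . C / +], [C → / . id], [C → C / . +], [D → / . C] }  — shift
  I8: { [D → C D .] }  — reduce
  I9: { [C → C / + .] }  — reduce
  I10: { [C → / . id] }  — shift
  I11: { [C → C . / +], [D → / C .] }  — shift, reduce
  I12: { [C → / id .] }  — reduce
  I13: { [C → C / . +] }  — shift

Conflict in state I11:
  Shift-reduce conflict between [D → / C .] and [C → C . / +]
So the grammar is NOT LR(0).

Answer: No. Shift-reduce conflict between [D → / C .] and [C → C . / +]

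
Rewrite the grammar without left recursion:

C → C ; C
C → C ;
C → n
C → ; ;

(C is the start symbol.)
C → n C'
C → ; ; C'
C' → ; C C'
C' → ; C'
C' → ε

C is directly left-recursive. The standard transformation for
  A → A α₁ | ... | A α_m | β₁ | ... | β_n
is
  A  → β₁ A' | ... | β_n A'
  A' → α₁ A' | ... | α_m A' | ε

C → n becomes C → n C'
C → ; ; becomes C → ; ; C'
C → C ; C becomes C' → ; C C'
C → C ; becomes C' → ; C'
Add C' → ε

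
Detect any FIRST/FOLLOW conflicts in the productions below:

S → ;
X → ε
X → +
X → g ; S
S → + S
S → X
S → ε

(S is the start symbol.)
No FIRST/FOLLOW conflicts.

A FIRST/FOLLOW conflict occurs when a non-terminal N has a nullable alternative N → β (β ⇒* ε) and another alternative N → α with FIRST(α) ∩ FOLLOW(N) ≠ ∅: on such a lookahead the parser cannot decide between expanding α and letting N vanish via β.

Nullable non-terminals: S, X.
FIRST sets used below: FIRST(X) = { '+', 'g', ε }

S: nullable alternative(s) S → X, S → ε; FOLLOW(S) = { $ }
  S → ;: FIRST \ {ε} = { ';' } — disjoint from FOLLOW(S)
  S → + S: FIRST \ {ε} = { '+' } — disjoint from FOLLOW(S)
  S → X: FIRST \ {ε} = { '+', 'g' } — disjoint from FOLLOW(S)
  S → ε: FIRST \ {ε} = { } — disjoint from FOLLOW(S)

X: nullable alternative(s) X → ε; FOLLOW(X) = { $ }
  X → ε: FIRST \ {ε} = { } — this is the only nullable alternative, skip
  X → +: FIRST \ {ε} = { '+' } — disjoint from FOLLOW(X)
  X → g ; S: FIRST \ {ε} = { 'g' } — disjoint from FOLLOW(X)

No FIRST/FOLLOW conflicts found.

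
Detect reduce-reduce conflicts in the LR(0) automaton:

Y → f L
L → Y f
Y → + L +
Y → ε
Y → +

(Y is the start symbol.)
Yes — I1: [Y → .] vs [Y → + .]

Augment with Y' → Y and build the canonical LR(0) collection (I0 = CLOSURE({[Y' → . Y]}), then GOTO on every symbol after a dot until no new states appear). It has 9 states:
  I0: { [Y → . + L +], [Y → . +], [Y → . f L], [Y → .], [Y' → . Y] }  — shift, reduce
  I1: { [L → . Y f], [Y → + . L +], [Y → + .], [Y → . + L +], [Y → . +], [Y → . f L], [Y → .] }  — shift, 2 reduces
  I2: { [Y' → Y .] }  — accept
  I3: { [L → . Y f], [Y → . + L +], [Y → . +], [Y → . f L], [Y → .], [Y → f . L] }  — shift, reduce
  I4: { [Y → f L .] }  — reduce
  I5: { [L → Y . f] }  — shift
  I6: { [L → Y f .] }  — reduce
  I7: { [Y → + L . +] }  — shift
  I8: { [Y → + L + .] }  — reduce

I1 contains complete items [Y → .], [Y → + .] — reduce-reduce conflict.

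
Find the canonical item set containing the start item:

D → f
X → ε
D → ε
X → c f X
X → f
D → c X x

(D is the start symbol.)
First, augment the grammar with D' → D
I₀ = CLOSURE({ [D' → . D] }):
  [D' → . D] has the dot before D: add [D → . f], [D → .], [D → . c X x]
No further items can be added.

I₀ = { [D → . c X x], [D → . f], [D → .], [D' → . D] }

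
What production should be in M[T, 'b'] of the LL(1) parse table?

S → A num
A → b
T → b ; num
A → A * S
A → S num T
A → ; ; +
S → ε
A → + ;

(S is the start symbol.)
To find M[T, 'b'], we find productions for T where 'b' is in the predict set (PREDICT(N → α) = (FIRST(α) \ {ε}) ∪ (FOLLOW(N) if α ⇒* ε)).

T → b ; num: PREDICT = { 'b' }
  'b' is in predict set, so this production goes in M[T, 'b']

M[T, 'b'] = T → b ; num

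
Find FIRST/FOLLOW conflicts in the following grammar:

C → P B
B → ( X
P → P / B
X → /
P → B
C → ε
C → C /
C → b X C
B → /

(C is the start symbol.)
A FIRST/FOLLOW conflict occurs when a non-terminal N has a nullable alternative N → β (β ⇒* ε) and another alternative N → α with FIRST(α) ∩ FOLLOW(N) ≠ ∅: on such a lookahead the parser cannot decide between expanding α and letting N vanish via β.

Nullable non-terminals: C.
FIRST sets used below: FIRST(P) = { '(', '/' }, FIRST(C) = { '(', '/', 'b', ε }

C: nullable alternative(s) C → ε; FOLLOW(C) = { $, '/' }
  C → P B: FIRST \ {ε} = { '(', '/' } — overlaps FOLLOW(C) on { '/' }: CONFLICT
  C → ε: FIRST \ {ε} = { } — this is the only nullable alternative, skip
  C → C /: FIRST \ {ε} = { '(', '/', 'b' } — overlaps FOLLOW(C) on { '/' }: CONFLICT
  C → b X C: FIRST \ {ε} = { 'b' } — disjoint from FOLLOW(C)

B, P, X have no nullable alternative, so no FIRST/FOLLOW check is needed there.

So the grammar has 2 FIRST/FOLLOW conflicts (marked CONFLICT above).

Answer: Yes. C → P B with FOLLOW(C) on { '/' }; C → C '/' with FOLLOW(C) on { '/' }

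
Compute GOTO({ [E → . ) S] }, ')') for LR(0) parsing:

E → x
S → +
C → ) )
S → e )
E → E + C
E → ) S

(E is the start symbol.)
GOTO(I, ')') = CLOSURE({ [A → αX.β] : [A → α.Xβ] ∈ I, X = ')' })

Items with dot before ')', with the dot advanced:
  [E → . ) S] → [E → ) . S]
Closure of the advanced items:
  [E → ) . S] has the dot before S: add [S → . +], [S → . e )]

GOTO = { [E → ) . S], [S → . +], [S → . e )] }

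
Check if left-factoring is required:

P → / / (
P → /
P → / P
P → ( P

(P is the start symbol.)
Yes, P has productions with common prefix '/'

Left-factoring is needed when two productions for the same non-terminal
share a common prefix on the right-hand side.

Productions for P:
  P → / / (
  P → /
  P → / P
  P → ( P

Found common prefix '/' in productions for P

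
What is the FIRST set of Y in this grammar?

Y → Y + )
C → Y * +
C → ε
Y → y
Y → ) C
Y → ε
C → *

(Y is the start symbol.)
{ ')', '+', 'y', ε }

From Y → Y + ):
  - Y is the symbol being defined: contributes nothing new
    Y is nullable, so continue to the next symbol
  - '+' is a terminal: add '+' and stop
From Y → y:
  - y is a terminal: add 'y' and stop
From Y → ) C:
  - ')' is a terminal: add ')' and stop
From Y → ε:
  - ε-production, so ε ∈ FIRST(Y)

Collecting: FIRST(Y) = { ')', '+', 'y', ε }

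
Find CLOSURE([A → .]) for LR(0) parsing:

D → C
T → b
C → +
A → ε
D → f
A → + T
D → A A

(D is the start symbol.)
Start with: [A → .]
The dot is at the end, so nothing is added.

CLOSURE = { [A → .] }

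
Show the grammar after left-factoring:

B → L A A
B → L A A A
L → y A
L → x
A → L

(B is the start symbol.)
Left-factoring transforms A → αβ₁ | αβ₂ into A → αA' and A' → β₁ | β₂
(α is the longest common prefix among the alternatives). Repeat until
no nonterminal has two alternatives with a common prefix.

Round 1: B has alternatives sharing prefix 'L A A'. Introduce B': B → L A A B'
  Add: B' → ε
  Add: B' → A

No remaining common prefixes — done.

Resulting grammar:
B → L A A B'
B' → ε
B' → A
L → y A
L → x
A → L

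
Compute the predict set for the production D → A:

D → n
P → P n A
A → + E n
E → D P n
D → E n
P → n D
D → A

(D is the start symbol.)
{ '+' }

PREDICT(D → A) = (FIRST(RHS) \ {ε}) ∪ (FOLLOW(D) if ε ∈ FIRST(RHS), i.e. RHS ⇒* ε)
FIRST(A) = { '+' }
FIRST(A) = { '+' }
ε ∉ FIRST(A), so FOLLOW(D) is not added.
PREDICT(D → A) = { '+' }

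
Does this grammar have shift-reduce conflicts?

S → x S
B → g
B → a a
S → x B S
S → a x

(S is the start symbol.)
No shift-reduce conflicts

Augment with S' → S and build the canonical LR(0) collection (I0 = CLOSURE({[S' → . S]}), then GOTO on every symbol after a dot until no new states appear). It has 11 states:
  I0: { [S → . a x], [S → . x B S], [S → . x S], [S' → . S] }  — shift
  I1: { [S' → S .] }  — accept
  I2: { [S → a . x] }  — shift
  I3: { [B → . a a], [B → . g], [S → . a x], [S → . x B S], [S → . x S], [S → x . B S], [S → x . S] }  — shift
  I4: { [S → . a x], [S → . x B S], [S → . x S], [S → x B . S] }  — shift
  I5: { [S → x S .] }  — reduce
  I6: { [B → a . a], [S → a . x] }  — shift
  I7: { [B → g .] }  — reduce
  I8: { [B → a a .] }  — reduce
  I9: { [S → a x .] }  — reduce
  I10: { [S → x B S .] }  — reduce

No state contains both a complete item and a shift item.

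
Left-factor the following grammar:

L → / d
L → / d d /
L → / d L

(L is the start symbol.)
Left-factoring transforms A → αβ₁ | αβ₂ into A → αA' and A' → β₁ | β₂
(α is the longest common prefix among the alternatives). Repeat until
no nonterminal has two alternatives with a common prefix.

Round 1: L has alternatives sharing prefix '/ d'. Introduce L': L → / d L'
  Add: L' → ε
  Add: L' → d /
  Add: L' → L

No remaining common prefixes — done.

Resulting grammar:
L → / d L'
L' → ε
L' → d /
L' → L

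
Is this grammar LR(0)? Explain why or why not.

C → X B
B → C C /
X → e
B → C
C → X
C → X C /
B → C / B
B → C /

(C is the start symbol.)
A grammar is LR(0) if no state in the canonical LR(0) collection has:
  - both a shift item (dot before a terminal) and a complete item (shift-reduce conflict), or
  - two or more complete items (reduce-reduce conflict; the accept item [C' → C .] counts as a complete item here).

Augment with C' → C and build the canonical LR(0) collection (I0 = CLOSURE({[C' → . C]}), then GOTO on every symbol after a dot until no new states appear). It has 12 states:
  I0: { [C → . X B], [C → . X C /], [C → . X], [C' → . C], [X → . e] }  — shift
  I1: { [C' → C .] }  — accept
  I2: { [B → . C / B], [B → . C /], [B → . C C /], [B → . C], [C → . X B], [C → . X C /], [C → . X], [C → X . B], [C → X . C /], [C → X .], [X → . e] }  — shift, reduce
  I3: { [X → e .] }  — reduce
  I4: { [C → X B .] }  — reduce
  I5: { [B → C . / B], [B → C . /], [B → C . C /], [B → C .], [C → . X B], [C → . X C /], [C → . X], [C → X C . /], [X → . e] }  — shift, reduce
  I6: { [B → . C / B], [B → . C /], [B → . C C /], [B → . C], [B → C / . B], [B → C / .], [C → . X B], [C → . X C /], [C → . X], [C → X C / .], [X → . e] }  — shift, 2 reduces
  I7: { [B → C C . /] }  — shift
  I8: { [B → C C / .] }  — reduce
  I9: { [B → C / B .] }  — reduce
  I10: { [B → C . / B], [B → C . /], [B → C . C /], [B → C .], [C → . X B], [C → . X C /], [C → . X], [X → . e] }  — shift, reduce
  I11: { [B → . C / B], [B → . C /], [B → . C C /], [B → . C], [B → C / . B], [B → C / .], [C → . X B], [C → . X C /], [C → . X], [X → . e] }  — shift, reduce

Conflict in state I2:
  Shift-reduce conflict between [C → X .] and [X → . e]
So the grammar is NOT LR(0).

Answer: No. Shift-reduce conflict between [C → X .] and [X → . e]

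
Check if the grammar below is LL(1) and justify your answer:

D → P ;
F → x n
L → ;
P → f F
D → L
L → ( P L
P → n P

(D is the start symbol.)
Yes, the grammar is LL(1).

A grammar is LL(1) if for each non-terminal N with multiple productions, the predict sets of those productions are pairwise disjoint, where PREDICT(N → α) = (FIRST(α) \ {ε}) ∪ (FOLLOW(N) if α ⇒* ε).

Relevant sets:
  FIRST(P) = { 'f', 'n' }
  FIRST(L) = { '(', ';' }

For D:
  PREDICT(D → P ';') = { 'f', 'n' }
  PREDICT(D → L) = { '(', ';' }
For L:
  PREDICT(L → ';') = { ';' }
  PREDICT(L → '(' P L) = { '(' }
For P:
  PREDICT(P → f F) = { 'f' }
  PREDICT(P → n P) = { 'n' }
F has a single production, so nothing to check there.

All predict sets are disjoint. The grammar IS LL(1).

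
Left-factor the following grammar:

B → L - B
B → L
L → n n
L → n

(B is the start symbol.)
Left-factoring transforms A → αβ₁ | αβ₂ into A → αA' and A' → β₁ | β₂
(α is the longest common prefix among the alternatives). Repeat until
no nonterminal has two alternatives with a common prefix.

Round 1: B has alternatives sharing prefix 'L'. Introduce B': B → L B'
  Add: B' → - B
  Add: B' → ε

Round 2: L has alternatives sharing prefix 'n'. Introduce L': L → n L'
  Add: L' → n
  Add: L' → ε

No remaining common prefixes — done.

Resulting grammar:
B → L B'
B' → - B
B' → ε
L → n L'
L' → n
L' → ε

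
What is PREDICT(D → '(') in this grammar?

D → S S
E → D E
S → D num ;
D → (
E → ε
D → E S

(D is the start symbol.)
PREDICT(D → '(') = (FIRST(RHS) \ {ε}) ∪ (FOLLOW(D) if ε ∈ FIRST(RHS), i.e. RHS ⇒* ε)
FIRST('(') = { '(' }
ε ∉ FIRST('('), so FOLLOW(D) is not added.
PREDICT(D → '(') = { '(' }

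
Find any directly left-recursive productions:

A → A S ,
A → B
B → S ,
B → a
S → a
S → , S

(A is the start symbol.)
Yes, A is left-recursive

A → A S ,: LEFT RECURSIVE (starts with A)
A → B: starts with B
B → S ,: starts with S
B → a: starts with a
S → a: starts with a
S → , S: starts with ','

The grammar has direct left recursion on: A.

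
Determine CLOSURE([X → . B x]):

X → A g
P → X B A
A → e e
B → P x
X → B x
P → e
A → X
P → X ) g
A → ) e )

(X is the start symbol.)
To compute CLOSURE, for each item [A → α.Bβ] where B is a non-terminal, add [B → .γ] for all productions B → γ; repeat for the newly added items until nothing changes.

Start with: [X → . B x]
  [X → . B x] has the dot before B: add [B → . P x]
  [B → . P x] has the dot before P: add [P → . X B A], [P → . e], [P → . X ) g]
  [P → . X B A] has the dot before X: add [X → . A g]
  [X → . A g] has the dot before A: add [A → . e e], [A → . X], [A → . ) e )]
No further items can be added.

CLOSURE = { [A → . ) e )], [A → . X], [A → . e e], [B → . P x], [P → . X ) g], [P → . X B A], [P → . e], [X → . A g], [X → . B x] }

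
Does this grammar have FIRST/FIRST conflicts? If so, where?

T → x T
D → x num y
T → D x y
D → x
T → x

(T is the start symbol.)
Yes. T → x T / T → D x y on { 'x' }; T → x T / T → x on { 'x' }; T → D x y / T → x on { 'x' }; D → x num y / D → x on { 'x' }

A FIRST/FIRST conflict occurs when two productions N → α and N → β for the same non-terminal have FIRST(α) ∩ FIRST(β) ≠ ∅ (with ε ∈ FIRST of a nullable right-hand side, so two nullable alternatives also conflict).

FIRST sets of the non-terminals at (or reachable through a nullable prefix from) the front of some alternative:
  FIRST(D) = { 'x' }

Productions for T:
  T → x T: FIRST = { 'x' }
  T → D x y: FIRST = { 'x' }
  T → x: FIRST = { 'x' }
Productions for D:
  D → x num y: FIRST = { 'x' }
  D → x: FIRST = { 'x' }

Conflict for T: T → x T and T → D x y
  Overlap: { 'x' }
Conflict for T: T → x T and T → x
  Overlap: { 'x' }
Conflict for T: T → D x y and T → x
  Overlap: { 'x' }
Conflict for D: D → x num y and D → x
  Overlap: { 'x' }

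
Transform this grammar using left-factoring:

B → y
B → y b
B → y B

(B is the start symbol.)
B → y B'
B' → ε
B' → b
B' → B

Left-factoring transforms A → αβ₁ | αβ₂ into A → αA' and A' → β₁ | β₂
(α is the longest common prefix among the alternatives). Repeat until
no nonterminal has two alternatives with a common prefix.

Round 1: B has alternatives sharing prefix 'y'. Introduce B': B → y B'
  Add: B' → ε
  Add: B' → b
  Add: B' → B

No remaining common prefixes — done.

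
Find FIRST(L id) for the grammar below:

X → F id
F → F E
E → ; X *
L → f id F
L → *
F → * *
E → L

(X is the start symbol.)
{ '*', 'f' }

FIRST sets of the non-terminals involved (from the grammar, by fixed-point iteration):
  FIRST(L) = { '*', 'f' }

To compute FIRST(L id), process the symbols left to right:
Symbol L is a non-terminal. Add FIRST(L) \ {ε} = { '*', 'f' }
L is not nullable (ε ∉ FIRST(L)), so stop here.
FIRST(L id) = { '*', 'f' }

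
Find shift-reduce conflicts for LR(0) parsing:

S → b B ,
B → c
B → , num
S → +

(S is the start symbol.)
A shift-reduce conflict occurs when an LR(0) state has both:
  - a complete (reduce) item [A → α .] (dot at the end), and
  - a shift item [B → β . c γ] (dot before a terminal).

Augment with S' → S and build the canonical LR(0) collection (I0 = CLOSURE({[S' → . S]}), then GOTO on every symbol after a dot until no new states appear). It has 9 states:
  I0: { [S → . +], [S → . b B ,], [S' → . S] }  — shift
  I1: { [S → + .] }  — reduce
  I2: { [S' → S .] }  — accept
  I3: { [B → . , num], [B → . c], [S → b . B ,] }  — shift
  I4: { [B → , . num] }  — shift
  I5: { [S → b B . ,] }  — shift
  I6: { [B → c .] }  — reduce
  I7: { [S → b B , .] }  — reduce
  I8: { [B → , num .] }  — reduce

No state contains both a complete item and a shift item.

Answer: No shift-reduce conflicts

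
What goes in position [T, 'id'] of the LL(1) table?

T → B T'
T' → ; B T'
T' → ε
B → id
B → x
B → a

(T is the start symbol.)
To find M[T, 'id'], we find productions for T where 'id' is in the predict set (PREDICT(N → α) = (FIRST(α) \ {ε}) ∪ (FOLLOW(N) if α ⇒* ε)).

Relevant sets:
  FIRST(B) = { 'a', 'id', 'x' }

T → B T': PREDICT = { 'a', 'id', 'x' }
  'id' is in predict set, so this production goes in M[T, 'id']

M[T, 'id'] = T → B T'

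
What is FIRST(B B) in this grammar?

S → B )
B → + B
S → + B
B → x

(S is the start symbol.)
FIRST sets of the non-terminals involved (from the grammar, by fixed-point iteration):
  FIRST(B) = { '+', 'x' }

To compute FIRST(B B), process the symbols left to right:
Symbol B is a non-terminal. Add FIRST(B) \ {ε} = { '+', 'x' }
B is not nullable (ε ∉ FIRST(B)), so stop here.
FIRST(B B) = { '+', 'x' }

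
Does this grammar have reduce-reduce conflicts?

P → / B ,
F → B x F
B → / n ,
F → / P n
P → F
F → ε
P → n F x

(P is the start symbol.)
No reduce-reduce conflicts

Augment with P' → P and build the canonical LR(0) collection (I0 = CLOSURE({[P' → . P]}), then GOTO on every symbol after a dot until no new states appear). It has 17 states:
  I0: { [B → . / n ,], [F → . / P n], [F → . B x F], [F → .], [P → . / B ,], [P → . F], [P → . n F x], [P' → . P] }  — shift, reduce
  I1: { [B → . / n ,], [B → / . n ,], [F → . / P n], [F → . B x F], [F → .], [F → / . P n], [P → . / B ,], [P → . F], [P → . n F x], [P → / . B ,] }  — shift, reduce
  I2: { [F → B . x F] }  — shift
  I3: { [P → F .] }  — reduce
  I4: { [P' → P .] }  — accept
  I5: { [B → . / n ,], [F → . / P n], [F → . B x F], [F → .], [P → n . F x] }  — shift, reduce
  I6: { [B → . / n ,], [B → / . n ,], [F → . / P n], [F → . B x F], [F → .], [F → / . P n], [P → . / B ,], [P → . F], [P → . n F x] }  — shift, reduce
  I7: { [P → n F . x] }  — shift
  I8: { [P → n F x .] }  — reduce
  I9: { [F → / P . n] }  — shift
  I10: { [B → . / n ,], [B → / n . ,], [F → . / P n], [F → . B x F], [F → .], [P → n . F x] }  — shift, reduce
  I11: { [B → / n , .] }  — reduce
  I12: { [F → / P n .] }  — reduce
  I13: { [B → . / n ,], [F → . / P n], [F → . B x F], [F → .], [F → B x . F] }  — shift, reduce
  I14: { [F → B x F .] }  — reduce
  I15: { [F → B . x F], [P → / B . ,] }  — shift
  I16: { [P → / B , .] }  — reduce

No state contains more than one complete item.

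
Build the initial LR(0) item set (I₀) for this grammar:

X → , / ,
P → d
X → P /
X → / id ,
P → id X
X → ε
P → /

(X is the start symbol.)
First, augment the grammar with X' → X
I₀ = CLOSURE({ [X' → . X] }):
  [X' → . X] has the dot before X: add [X → . , / ,], [X → . P /], [X → . / id ,], [X → .]
  [X → . P /] has the dot before P: add [P → . d], [P → . id X], [P → . /]
No further items can be added.

I₀ = { [P → . /], [P → . d], [P → . id X], [X → . , / ,], [X → . / id ,], [X → . P /], [X → .], [X' → . X] }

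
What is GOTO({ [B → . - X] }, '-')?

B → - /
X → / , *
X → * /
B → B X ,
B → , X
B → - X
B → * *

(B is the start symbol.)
GOTO(I, '-') = CLOSURE({ [A → αX.β] : [A → α.Xβ] ∈ I, X = '-' })

Items with dot before '-', with the dot advanced:
  [B → . - X] → [B → - . X]
Closure of the advanced items:
  [B → - . X] has the dot before X: add [X → . / , *], [X → . * /]

GOTO = { [B → - . X], [X → . * /], [X → . / , *] }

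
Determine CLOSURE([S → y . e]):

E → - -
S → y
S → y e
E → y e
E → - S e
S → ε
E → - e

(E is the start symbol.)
{ [S → y . e] }

To compute CLOSURE, for each item [A → α.Bβ] where B is a non-terminal, add [B → .γ] for all productions B → γ; repeat for the newly added items until nothing changes.

Start with: [S → y . e]
The dot precedes the terminal e, so nothing is added.

CLOSURE = { [S → y . e] }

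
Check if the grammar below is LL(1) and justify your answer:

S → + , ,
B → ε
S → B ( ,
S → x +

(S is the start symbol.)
A grammar is LL(1) if for each non-terminal N with multiple productions, the predict sets of those productions are pairwise disjoint, where PREDICT(N → α) = (FIRST(α) \ {ε}) ∪ (FOLLOW(N) if α ⇒* ε).

Relevant sets:
  FIRST(B) = { ε }

For S:
  PREDICT(S → '+' ',' ',') = { '+' }
  PREDICT(S → B '(' ',') = { '(' }
  PREDICT(S → x '+') = { 'x' }
B has a single production, so nothing to check there.

All predict sets are disjoint. The grammar IS LL(1).

Answer: Yes, the grammar is LL(1).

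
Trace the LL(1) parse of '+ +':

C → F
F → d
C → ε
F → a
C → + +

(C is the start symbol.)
LL(1) parsing maintains a stack (initially the start symbol over $) and the input. At each step: if the stack top is a terminal, match it against the current input token; if it is a non-terminal N, replace it with the RHS of M[N, lookahead] (the unique production whose predict set contains the lookahead).

Stack is shown with the top on the left.

Stack  Input  Action
--------------------
C $    + + $  output C → + +
+ + $  + + $  match '+'
+ $    + $    match '+'
$      $      accept

The string is accepted.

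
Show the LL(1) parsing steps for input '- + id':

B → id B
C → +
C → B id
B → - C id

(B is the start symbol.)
LL(1) parsing maintains a stack (initially the start symbol over $) and the input. At each step: if the stack top is a terminal, match it against the current input token; if it is a non-terminal N, replace it with the RHS of M[N, lookahead] (the unique production whose predict set contains the lookahead).

Stack is shown with the top on the left.

Stack     Input     Action
--------------------------
B $       - + id $  output B → - C id
- C id $  - + id $  match '-'
C id $    + id $    output C → +
+ id $    + id $    match '+'
id $      id $      match 'id'
$         $         accept

The string is accepted.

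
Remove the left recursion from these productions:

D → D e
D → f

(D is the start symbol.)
D → f D'
D' → e D'
D' → ε

D is directly left-recursive. The standard transformation for
  A → A α₁ | ... | A α_m | β₁ | ... | β_n
is
  A  → β₁ A' | ... | β_n A'
  A' → α₁ A' | ... | α_m A' | ε

D → f becomes D → f D'
D → D e becomes D' → e D'
Add D' → ε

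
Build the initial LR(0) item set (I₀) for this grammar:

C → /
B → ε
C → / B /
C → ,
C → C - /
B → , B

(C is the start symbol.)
{ [C → . ,], [C → . / B /], [C → . /], [C → . C - /], [C' → . C] }

First, augment the grammar with C' → C
I₀ = CLOSURE({ [C' → . C] }):
  [C' → . C] has the dot before C: add [C → . /], [C → . / B /], [C → . ,], [C → . C - /]
No further items can be added.

I₀ = { [C → . ,], [C → . / B /], [C → . /], [C → . C - /], [C' → . C] }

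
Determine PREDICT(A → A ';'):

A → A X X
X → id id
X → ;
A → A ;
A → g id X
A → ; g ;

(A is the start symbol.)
{ ';', 'g' }

PREDICT(A → A ';') = (FIRST(RHS) \ {ε}) ∪ (FOLLOW(A) if ε ∈ FIRST(RHS), i.e. RHS ⇒* ε)
FIRST(A) = { ';', 'g' }
FIRST(A ';') = { ';', 'g' }
ε ∉ FIRST(A ';'), so FOLLOW(A) is not added.
PREDICT(A → A ';') = { ';', 'g' }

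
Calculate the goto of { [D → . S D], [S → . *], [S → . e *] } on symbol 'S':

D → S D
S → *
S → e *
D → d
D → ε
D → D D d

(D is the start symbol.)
{ [D → . D D d], [D → . S D], [D → . d], [D → .], [D → S . D], [S → . *], [S → . e *] }

GOTO(I, 'S') = CLOSURE({ [A → αX.β] : [A → α.Xβ] ∈ I, X = 'S' })

Items with dot before 'S', with the dot advanced:
  [D → . S D] → [D → S . D]
Closure of the advanced items:
  [D → S . D] has the dot before D: add [D → . S D], [D → . d], [D → .], [D → . D D d]
  [D → . S D] has the dot before S: add [S → . *], [S → . e *]

GOTO = { [D → . D D d], [D → . S D], [D → . d], [D → .], [D → S . D], [S → . *], [S → . e *] }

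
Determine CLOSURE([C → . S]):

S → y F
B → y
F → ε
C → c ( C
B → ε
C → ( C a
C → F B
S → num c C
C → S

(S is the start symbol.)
Start with: [C → . S]
  [C → . S] has the dot before S: add [S → . y F], [S → . num c C]
No further items can be added.

CLOSURE = { [C → . S], [S → . num c C], [S → . y F] }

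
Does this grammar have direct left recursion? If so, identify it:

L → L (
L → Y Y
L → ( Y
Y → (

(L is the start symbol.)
Yes, L is left-recursive

Direct left recursion occurs when N → N α for some non-terminal N (the right-hand side begins with the left-hand side itself).

L → L (: LEFT RECURSIVE (starts with L)
L → Y Y: starts with Y
L → ( Y: starts with '('
Y → (: starts with '('

The grammar has direct left recursion on: L.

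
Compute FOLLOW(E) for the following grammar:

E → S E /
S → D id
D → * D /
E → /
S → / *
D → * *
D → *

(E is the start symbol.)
{ $, '/' }

To compute FOLLOW(E), find every occurrence of E on a right-hand side N → α E β: add FIRST(β) \ {ε}, and if β is empty or nullable also add FOLLOW(N). Iterate to a fixed point.

E is the start symbol, so $ ∈ FOLLOW(E).
In E → S E /: E is followed by '/', add FIRST('/') \ {ε} = { '/' }

Taking the union: FOLLOW(E) = { $, '/' }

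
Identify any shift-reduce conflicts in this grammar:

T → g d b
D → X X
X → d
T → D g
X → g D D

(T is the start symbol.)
Yes — I7: [X → d .] vs [T → g d . b]

A shift-reduce conflict occurs when an LR(0) state has both:
  - a complete (reduce) item [A → α .] (dot at the end), and
  - a shift item [B → β . c γ] (dot before a terminal).

Augment with T' → T and build the canonical LR(0) collection (I0 = CLOSURE({[T' → . T]}), then GOTO on every symbol after a dot until no new states appear). It has 13 states:
  I0: { [D → . X X], [T → . D g], [T → . g d b], [T' → . T], [X → . d], [X → . g D D] }  — shift
  I1: { [T → D . g] }  — shift
  I2: { [T' → T .] }  — accept
  I3: { [D → X . X], [X → . d], [X → . g D D] }  — shift
  I4: { [X → d .] }  — reduce
  I5: { [D → . X X], [T → g . d b], [X → . d], [X → . g D D], [X → g . D D] }  — shift
  I6: { [D → . X X], [X → . d], [X → . g D D], [X → g D . D] }  — shift
  I7: { [T → g d . b], [X → d .] }  — shift, reduce
  I8: { [D → . X X], [X → . d], [X → . g D D], [X → g . D D] }  — shift
  I9: { [T → g d b .] }  — reduce
  I10: { [X → g D D .] }  — reduce
  I11: { [D → X X .] }  — reduce
  I12: { [T → D g .] }  — reduce

I7 contains reduce item [X → d .] and shift item [T → g d . b] — shift-reduce conflict.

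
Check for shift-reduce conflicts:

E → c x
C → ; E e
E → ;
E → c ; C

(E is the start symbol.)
No shift-reduce conflicts

Augment with E' → E and build the canonical LR(0) collection (I0 = CLOSURE({[E' → . E]}), then GOTO on every symbol after a dot until no new states appear). It has 10 states:
  I0: { [E → . ;], [E → . c ; C], [E → . c x], [E' → . E] }  — shift
  I1: { [E → ; .] }  — reduce
  I2: { [E' → E .] }  — accept
  I3: { [E → c . ; C], [E → c . x] }  — shift
  I4: { [C → . ; E e], [E → c ; . C] }  — shift
  I5: { [E → c x .] }  — reduce
  I6: { [C → ; . E e], [E → . ;], [E → . c ; C], [E → . c x] }  — shift
  I7: { [E → c ; C .] }  — reduce
  I8: { [C → ; E . e] }  — shift
  I9: { [C → ; E e .] }  — reduce

No state contains both a complete item and a shift item.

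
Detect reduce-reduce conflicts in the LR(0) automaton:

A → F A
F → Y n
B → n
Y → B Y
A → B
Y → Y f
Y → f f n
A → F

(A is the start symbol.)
No reduce-reduce conflicts

A reduce-reduce conflict occurs when an LR(0) state has two complete items [A → α .] and [B → β .] — both call for a reduction, and with no lookahead the parser cannot choose between them.

Augment with A' → A and build the canonical LR(0) collection (I0 = CLOSURE({[A' → . A]}), then GOTO on every symbol after a dot until no new states appear). It has 14 states:
  I0: { [A → . B], [A → . F A], [A → . F], [A' → . A], [B → . n], [F → . Y n], [Y → . B Y], [Y → . Y f], [Y → . f f n] }  — shift
  I1: { [A' → A .] }  — accept
  I2: { [A → B .], [B → . n], [Y → . B Y], [Y → . Y f], [Y → . f f n], [Y → B . Y] }  — shift, reduce
  I3: { [A → . B], [A → . F A], [A → . F], [A → F . A], [A → F .], [B → . n], [F → . Y n], [Y → . B Y], [Y → . Y f], [Y → . f f n] }  — shift, reduce
  I4: { [F → Y . n], [Y → Y . f] }  — shift
  I5: { [Y → f . f n] }  — shift
  I6: { [B → n .] }  — reduce
  I7: { [Y → f f . n] }  — shift
  I8: { [Y → f f n .] }  — reduce
  I9: { [Y → Y f .] }  — reduce
  I10: { [F → Y n .] }  — reduce
  I11: { [A → F A .] }  — reduce
  I12: { [B → . n], [Y → . B Y], [Y → . Y f], [Y → . f f n], [Y → B . Y] }  — shift
  I13: { [Y → B Y .], [Y → Y . f] }  — shift, reduce

No state contains more than one complete item.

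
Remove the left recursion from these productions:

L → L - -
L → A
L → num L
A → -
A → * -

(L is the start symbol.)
L is directly left-recursive. The standard transformation for
  A → A α₁ | ... | A α_m | β₁ | ... | β_n
is
  A  → β₁ A' | ... | β_n A'
  A' → α₁ A' | ... | α_m A' | ε

L → A becomes L → A L'
L → num L becomes L → num L L'
L → L - - becomes L' → - - L'
Add L' → ε

Productions for other non-terminals are unchanged:
  A → -
  A → * -

Resulting grammar:
L → A L'
L → num L L'
L' → - - L'
L' → ε
A → -
A → * -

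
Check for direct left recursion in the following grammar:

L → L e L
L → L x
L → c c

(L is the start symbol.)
Direct left recursion occurs when N → N α for some non-terminal N (the right-hand side begins with the left-hand side itself).

L → L e L: LEFT RECURSIVE (starts with L)
L → L x: LEFT RECURSIVE (starts with L)
L → c c: starts with c

The grammar has direct left recursion on: L.

Answer: Yes, L is left-recursive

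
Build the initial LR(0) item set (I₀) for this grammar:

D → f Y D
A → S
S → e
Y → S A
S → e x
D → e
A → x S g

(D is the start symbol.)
{ [D → . e], [D → . f Y D], [D' → . D] }

First, augment the grammar with D' → D
I₀ = CLOSURE({ [D' → . D] }):
  [D' → . D] has the dot before D: add [D → . f Y D], [D → . e]
No further items can be added.

I₀ = { [D → . e], [D → . f Y D], [D' → . D] }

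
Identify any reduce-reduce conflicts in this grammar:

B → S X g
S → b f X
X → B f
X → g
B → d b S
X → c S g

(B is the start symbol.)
No reduce-reduce conflicts

Augment with B' → B and build the canonical LR(0) collection (I0 = CLOSURE({[B' → . B]}), then GOTO on every symbol after a dot until no new states appear). It has 17 states:
  I0: { [B → . S X g], [B → . d b S], [B' → . B], [S → . b f X] }  — shift
  I1: { [B' → B .] }  — accept
  I2: { [B → . S X g], [B → . d b S], [B → S . X g], [S → . b f X], [X → . B f], [X → . c S g], [X → . g] }  — shift
  I3: { [S → b . f X] }  — shift
  I4: { [B → d . b S] }  — shift
  I5: { [B → d b . S], [S → . b f X] }  — shift
  I6: { [B → d b S .] }  — reduce
  I7: { [B → . S X g], [B → . d b S], [S → . b f X], [S → b f . X], [X → . B f], [X → . c S g], [X → . g] }  — shift
  I8: { [X → B . f] }  — shift
  I9: { [S → b f X .] }  — reduce
  I10: { [S → . b f X], [X → c . S g] }  — shift
  I11: { [X → g .] }  — reduce
  I12: { [X → c S . g] }  — shift
  I13: { [X → c S g .] }  — reduce
  I14: { [X → B f .] }  — reduce
  I15: { [B → S X . g] }  — shift
  I16: { [B → S X g .] }  — reduce

No state contains more than one complete item.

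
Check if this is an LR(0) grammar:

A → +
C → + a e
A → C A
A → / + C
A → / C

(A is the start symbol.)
No. Shift-reduce conflict between [A → + .] and [C → + . a e]

A grammar is LR(0) if no state in the canonical LR(0) collection has:
  - both a shift item (dot before a terminal) and a complete item (shift-reduce conflict), or
  - two or more complete items (reduce-reduce conflict; the accept item [A' → A .] counts as a complete item here).

Augment with A' → A and build the canonical LR(0) collection (I0 = CLOSURE({[A' → . A]}), then GOTO on every symbol after a dot until no new states appear). It has 12 states:
  I0: { [A → . +], [A → . / + C], [A → . / C], [A → . C A], [A' → . A], [C → . + a e] }  — shift
  I1: { [A → + .], [C → + . a e] }  — shift, reduce
  I2: { [A → / . + C], [A → / . C], [C → . + a e] }  — shift
  I3: { [A' → A .] }  — accept
  I4: { [A → . +], [A → . / + C], [A → . / C], [A → . C A], [A → C . A], [C → . + a e] }  — shift
  I5: { [A → C A .] }  — reduce
  I6: { [A → / + . C], [C → + . a e], [C → . + a e] }  — shift
  I7: { [A → / C .] }  — reduce
  I8: { [C → + . a e] }  — shift
  I9: { [A → / + C .] }  — reduce
  I10: { [C → + a . e] }  — shift
  I11: { [C → + a e .] }  — reduce

Conflict in state I1:
  Shift-reduce conflict between [A → + .] and [C → + . a e]
So the grammar is NOT LR(0).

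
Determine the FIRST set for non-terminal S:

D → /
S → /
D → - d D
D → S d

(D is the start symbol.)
{ '/' }

To compute FIRST(S), examine every production with S on the left-hand side, reading each right-hand side left to right until a non-nullable symbol is reached.

From S → /:
  - '/' is a terminal: add '/' and stop

Collecting: FIRST(S) = { '/' }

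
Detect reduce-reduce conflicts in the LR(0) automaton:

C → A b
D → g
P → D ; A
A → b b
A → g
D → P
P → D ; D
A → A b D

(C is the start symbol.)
Yes — I13: [A → g .] vs [D → g .]

Augment with C' → C and build the canonical LR(0) collection (I0 = CLOSURE({[C' → . C]}), then GOTO on every symbol after a dot until no new states appear). It has 15 states:
  I0: { [A → . A b D], [A → . b b], [A → . g], [C → . A b], [C' → . C] }  — shift
  I1: { [A → A . b D], [C → A . b] }  — shift
  I2: { [C' → C .] }  — accept
  I3: { [A → b . b] }  — shift
  I4: { [A → g .] }  — reduce
  I5: { [A → b b .] }  — reduce
  I6: { [A → A b . D], [C → A b .], [D → . P], [D → . g], [P → . D ; A], [P → . D ; D] }  — shift, reduce
  I7: { [A → A b D .], [P → D . ; A], [P → D . ; D] }  — shift, reduce
  I8: { [D → P .] }  — reduce
  I9: { [D → g .] }  — reduce
  I10: { [A → . A b D], [A → . b b], [A → . g], [D → . P], [D → . g], [P → . D ; A], [P → . D ; D], [P → D ; . A], [P → D ; . D] }  — shift
  I11: { [A → A . b D], [P → D ; A .] }  — shift, reduce
  I12: { [P → D . ; A], [P → D . ; D], [P → D ; D .] }  — shift, reduce
  I13: { [A → g .], [D → g .] }  — 2 reduces
  I14: { [A → A b . D], [D → . P], [D → . g], [P → . D ; A], [P → . D ; D] }  — shift

I13 contains complete items [A → g .], [D → g .] — reduce-reduce conflict.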